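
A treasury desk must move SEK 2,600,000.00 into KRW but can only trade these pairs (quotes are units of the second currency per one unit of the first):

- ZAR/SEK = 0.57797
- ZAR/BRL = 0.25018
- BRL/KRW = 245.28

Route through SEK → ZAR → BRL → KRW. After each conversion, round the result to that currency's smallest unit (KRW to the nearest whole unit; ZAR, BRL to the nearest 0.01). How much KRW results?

KRW 276,046,839

SEK 2,600,000.00 ÷ 0.57797 = ZAR 4,498,503.38
ZAR 4,498,503.38 × 0.25018 = BRL 1,125,435.58
BRL 1,125,435.58 × 245.28 = KRW 276,046,839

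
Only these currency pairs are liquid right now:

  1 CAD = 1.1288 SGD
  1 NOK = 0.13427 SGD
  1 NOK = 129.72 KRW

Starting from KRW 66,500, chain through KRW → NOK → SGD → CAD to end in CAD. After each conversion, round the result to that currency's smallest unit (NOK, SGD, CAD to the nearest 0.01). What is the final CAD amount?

KRW 66,500 ÷ 129.72 = NOK 512.64
NOK 512.64 × 0.13427 = SGD 68.83
SGD 68.83 ÷ 1.1288 = CAD 60.98

CAD 60.98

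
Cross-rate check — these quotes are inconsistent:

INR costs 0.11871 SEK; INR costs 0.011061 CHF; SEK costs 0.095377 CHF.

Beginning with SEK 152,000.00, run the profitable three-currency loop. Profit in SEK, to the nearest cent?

Profit: SEK 3,589.45

Profitable loop is SEK → CHF → INR → SEK:
SEK 152,000.00 × 0.095377 = CHF 14,497.30
CHF 14,497.30 ÷ 0.011061 = INR 1,310,668.47
INR 1,310,668.47 × 0.11871 = SEK 155,589.45
Profit = SEK 155,589.45 − SEK 152,000.00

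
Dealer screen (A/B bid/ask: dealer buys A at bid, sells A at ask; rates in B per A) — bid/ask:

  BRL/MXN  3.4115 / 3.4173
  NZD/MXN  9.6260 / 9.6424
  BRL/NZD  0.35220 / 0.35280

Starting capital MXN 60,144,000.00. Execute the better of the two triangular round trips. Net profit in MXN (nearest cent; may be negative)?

Best loop MXN → NZD → BRL → MXN:
MXN 60,144,000.00 ÷ 9.6424 (buy NZD at ask) = NZD 6,237,451.26
NZD 6,237,451.26 ÷ 0.35280 (buy BRL at ask) = BRL 17,679,850.50
BRL 17,679,850.50 × 3.4115 (sell BRL at bid) = MXN 60,314,809.99

Net profit: MXN 170,809.99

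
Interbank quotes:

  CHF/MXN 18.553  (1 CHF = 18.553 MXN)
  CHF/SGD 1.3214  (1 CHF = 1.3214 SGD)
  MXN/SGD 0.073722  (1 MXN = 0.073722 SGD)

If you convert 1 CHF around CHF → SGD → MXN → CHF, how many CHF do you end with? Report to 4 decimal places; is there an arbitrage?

Around CHF → SGD → MXN → CHF: 1 × 1.3214 ÷ 0.073722 ÷ 18.553 = 0.966102
Product < 1; profitable direction is CHF → MXN → SGD → CHF.

0.9661 (arbitrage exists)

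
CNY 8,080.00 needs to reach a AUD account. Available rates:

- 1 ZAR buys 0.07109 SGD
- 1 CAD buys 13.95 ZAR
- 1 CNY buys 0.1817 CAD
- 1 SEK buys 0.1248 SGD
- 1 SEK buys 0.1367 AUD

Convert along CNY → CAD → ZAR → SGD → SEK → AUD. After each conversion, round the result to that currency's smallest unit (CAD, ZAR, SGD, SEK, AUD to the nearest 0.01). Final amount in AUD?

CNY 8,080.00 × 0.1817 = CAD 1,468.14
CAD 1,468.14 × 13.95 = ZAR 20,480.55
ZAR 20,480.55 × 0.07109 = SGD 1,455.96
SGD 1,455.96 ÷ 0.1248 = SEK 11,666.35
SEK 11,666.35 × 0.1367 = AUD 1,594.79

AUD 1,594.79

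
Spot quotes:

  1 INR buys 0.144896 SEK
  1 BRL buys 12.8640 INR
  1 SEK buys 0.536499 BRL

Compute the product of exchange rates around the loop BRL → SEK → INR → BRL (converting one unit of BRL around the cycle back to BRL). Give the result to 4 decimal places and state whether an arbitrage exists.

Around BRL → SEK → INR → BRL: 1 ÷ 0.536499 ÷ 0.144896 ÷ 12.8640 = 0.999997
Product ≈ 1 (deviation 0.000%, within rounding noise).

1.0000 (no arbitrage)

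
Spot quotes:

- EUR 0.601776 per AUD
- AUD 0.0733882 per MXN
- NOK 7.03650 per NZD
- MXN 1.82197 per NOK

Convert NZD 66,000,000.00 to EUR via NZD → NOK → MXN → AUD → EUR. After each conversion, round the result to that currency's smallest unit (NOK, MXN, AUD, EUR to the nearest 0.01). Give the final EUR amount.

NZD 66,000,000.00 × 7.03650 = NOK 464,409,000.00
NOK 464,409,000.00 × 1.82197 = MXN 846,139,265.73
MXN 846,139,265.73 × 0.0733882 = AUD 62,096,637.66
AUD 62,096,637.66 × 0.601776 = EUR 37,368,266.22

EUR 37,368,266.22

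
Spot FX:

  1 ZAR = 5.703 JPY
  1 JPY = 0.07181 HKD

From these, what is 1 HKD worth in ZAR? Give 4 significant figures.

1 HKD ÷ 0.07181 = 13.9256 JPY
13.9256 JPY ÷ 5.703 = 2.44181 ZAR

HKD/ZAR = 2.442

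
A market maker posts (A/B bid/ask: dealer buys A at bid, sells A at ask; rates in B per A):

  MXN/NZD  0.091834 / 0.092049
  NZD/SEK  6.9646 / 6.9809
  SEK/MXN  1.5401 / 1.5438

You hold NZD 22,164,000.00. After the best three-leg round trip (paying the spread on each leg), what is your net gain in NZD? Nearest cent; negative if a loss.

Best loop NZD → MXN → SEK → NZD:
NZD 22,164,000.00 ÷ 0.092049 (buy MXN at ask) = MXN 240,784,799.40
MXN 240,784,799.40 ÷ 1.5438 (buy SEK at ask) = SEK 155,968,907.50
SEK 155,968,907.50 ÷ 6.9809 (buy NZD at ask) = NZD 22,342,234.88

Net profit: NZD 178,234.88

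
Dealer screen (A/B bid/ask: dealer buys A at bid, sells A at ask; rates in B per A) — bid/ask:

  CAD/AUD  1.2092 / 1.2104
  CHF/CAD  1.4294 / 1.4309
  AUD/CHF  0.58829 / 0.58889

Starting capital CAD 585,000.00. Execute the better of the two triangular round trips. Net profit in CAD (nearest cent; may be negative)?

Net profit: CAD 9,838.74

Best loop CAD → AUD → CHF → CAD:
CAD 585,000.00 × 1.2092 (sell CAD at bid) = AUD 707,382.00
AUD 707,382.00 × 0.58829 (sell AUD at bid) = CHF 416,145.76
CHF 416,145.76 × 1.4294 (sell CHF at bid) = CAD 594,838.74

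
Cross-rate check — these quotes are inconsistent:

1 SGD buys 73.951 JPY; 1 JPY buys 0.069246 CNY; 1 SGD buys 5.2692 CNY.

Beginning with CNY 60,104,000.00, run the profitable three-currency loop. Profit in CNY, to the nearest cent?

Profit: CNY 1,741,672.52

Profitable loop is CNY → JPY → SGD → CNY:
CNY 60,104,000.00 ÷ 0.069246 = JPY 867,977,934
JPY 867,977,934 ÷ 73.951 = SGD 11,737,203.47
SGD 11,737,203.47 × 5.2692 = CNY 61,845,672.52
Profit = CNY 61,845,672.52 − CNY 60,104,000.00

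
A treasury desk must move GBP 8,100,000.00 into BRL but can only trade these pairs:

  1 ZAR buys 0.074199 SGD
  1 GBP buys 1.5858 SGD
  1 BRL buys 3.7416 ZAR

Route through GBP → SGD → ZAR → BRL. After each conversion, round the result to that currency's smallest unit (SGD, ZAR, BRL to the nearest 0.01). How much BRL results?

BRL 46,267,711.97

GBP 8,100,000.00 × 1.5858 = SGD 12,844,980.00
SGD 12,844,980.00 ÷ 0.074199 = ZAR 173,115,271.10
ZAR 173,115,271.10 ÷ 3.7416 = BRL 46,267,711.97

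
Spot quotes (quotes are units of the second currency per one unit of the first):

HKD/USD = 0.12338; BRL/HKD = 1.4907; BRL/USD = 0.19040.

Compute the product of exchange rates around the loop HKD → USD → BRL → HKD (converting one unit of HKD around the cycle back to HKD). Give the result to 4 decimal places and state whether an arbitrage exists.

0.9660 (arbitrage exists)

Around HKD → USD → BRL → HKD: 1 × 0.12338 ÷ 0.19040 × 1.4907 = 0.965980
Product < 1; profitable direction is HKD → BRL → USD → HKD.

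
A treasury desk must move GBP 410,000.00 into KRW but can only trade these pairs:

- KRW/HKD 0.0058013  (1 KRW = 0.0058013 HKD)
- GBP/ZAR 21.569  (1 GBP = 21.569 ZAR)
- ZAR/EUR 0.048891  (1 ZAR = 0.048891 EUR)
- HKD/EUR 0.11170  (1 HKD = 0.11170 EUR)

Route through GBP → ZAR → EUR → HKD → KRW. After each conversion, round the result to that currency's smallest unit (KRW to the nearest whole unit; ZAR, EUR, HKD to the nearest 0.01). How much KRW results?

KRW 667,212,676

GBP 410,000.00 × 21.569 = ZAR 8,843,290.00
ZAR 8,843,290.00 × 0.048891 = EUR 432,357.29
EUR 432,357.29 ÷ 0.11170 = HKD 3,870,700.90
HKD 3,870,700.90 ÷ 0.0058013 = KRW 667,212,676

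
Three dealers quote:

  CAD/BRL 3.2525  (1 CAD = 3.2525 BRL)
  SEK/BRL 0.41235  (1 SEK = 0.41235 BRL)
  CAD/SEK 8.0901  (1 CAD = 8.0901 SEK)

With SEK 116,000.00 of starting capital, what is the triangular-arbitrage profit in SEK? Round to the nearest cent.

Profit: SEK 2,976.33

Profitable loop is SEK → BRL → CAD → SEK:
SEK 116,000.00 × 0.41235 = BRL 47,832.60
BRL 47,832.60 ÷ 3.2525 = CAD 14,706.41
CAD 14,706.41 × 8.0901 = SEK 118,976.33
Profit = SEK 118,976.33 − SEK 116,000.00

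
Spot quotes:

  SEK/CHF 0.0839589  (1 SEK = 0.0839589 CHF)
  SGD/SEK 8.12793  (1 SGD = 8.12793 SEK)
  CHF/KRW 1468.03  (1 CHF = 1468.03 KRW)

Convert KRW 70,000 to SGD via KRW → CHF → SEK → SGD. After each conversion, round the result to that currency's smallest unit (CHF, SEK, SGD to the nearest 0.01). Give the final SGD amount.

KRW 70,000 ÷ 1468.03 = CHF 47.68
CHF 47.68 ÷ 0.0839589 = SEK 567.90
SEK 567.90 ÷ 8.12793 = SGD 69.87

SGD 69.87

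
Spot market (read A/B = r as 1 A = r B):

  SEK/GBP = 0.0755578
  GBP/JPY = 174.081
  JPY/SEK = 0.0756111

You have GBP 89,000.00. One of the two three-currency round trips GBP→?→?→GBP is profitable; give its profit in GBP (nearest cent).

Profit: GBP 489.85

Profitable loop is GBP → SEK → JPY → GBP:
GBP 89,000.00 ÷ 0.0755578 = SEK 1,177,906.19
SEK 1,177,906.19 ÷ 0.0756111 = JPY 15,578,482
JPY 15,578,482 ÷ 174.081 = GBP 89,489.85
Profit = GBP 89,489.85 − GBP 89,000.00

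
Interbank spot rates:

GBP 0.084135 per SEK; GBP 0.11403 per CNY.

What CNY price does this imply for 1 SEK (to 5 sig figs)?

SEK/CNY = 0.73783

1 SEK × 0.084135 = 0.084135 GBP
0.084135 GBP ÷ 0.11403 = 0.737832 CNY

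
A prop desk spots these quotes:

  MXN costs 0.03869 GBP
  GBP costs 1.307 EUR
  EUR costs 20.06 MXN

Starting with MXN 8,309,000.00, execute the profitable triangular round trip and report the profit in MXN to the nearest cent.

Profit: MXN 119,572.08

Profitable loop is MXN → GBP → EUR → MXN:
MXN 8,309,000.00 × 0.03869 = GBP 321,475.21
GBP 321,475.21 × 1.307 = EUR 420,168.10
EUR 420,168.10 × 20.06 = MXN 8,428,572.08
Profit = MXN 8,428,572.08 − MXN 8,309,000.00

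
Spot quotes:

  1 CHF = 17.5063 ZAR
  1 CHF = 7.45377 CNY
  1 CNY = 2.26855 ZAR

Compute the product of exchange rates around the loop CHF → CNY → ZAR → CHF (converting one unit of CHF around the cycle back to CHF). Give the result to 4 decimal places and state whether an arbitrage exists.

0.9659 (arbitrage exists)

Around CHF → CNY → ZAR → CHF: 1 × 7.45377 × 2.26855 ÷ 17.5063 = 0.965895
Product < 1; profitable direction is CHF → ZAR → CNY → CHF.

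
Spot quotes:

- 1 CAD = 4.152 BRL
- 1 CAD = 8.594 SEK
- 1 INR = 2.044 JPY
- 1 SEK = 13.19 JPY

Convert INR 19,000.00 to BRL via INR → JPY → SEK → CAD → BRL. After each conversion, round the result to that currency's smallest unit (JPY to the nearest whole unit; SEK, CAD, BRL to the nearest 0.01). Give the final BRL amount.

BRL 1,422.52

INR 19,000.00 × 2.044 = JPY 38,836
JPY 38,836 ÷ 13.19 = SEK 2,944.35
SEK 2,944.35 ÷ 8.594 = CAD 342.61
CAD 342.61 × 4.152 = BRL 1,422.52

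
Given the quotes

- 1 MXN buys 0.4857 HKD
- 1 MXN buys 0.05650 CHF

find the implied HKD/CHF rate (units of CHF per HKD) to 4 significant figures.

1 HKD ÷ 0.4857 = 2.05888 MXN
2.05888 MXN × 0.05650 = 0.116327 CHF

HKD/CHF = 0.1163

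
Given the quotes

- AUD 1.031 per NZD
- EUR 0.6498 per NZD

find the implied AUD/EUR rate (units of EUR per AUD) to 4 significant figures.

1 AUD ÷ 1.031 = 0.969932 NZD
0.969932 NZD × 0.6498 = 0.630262 EUR

AUD/EUR = 0.6303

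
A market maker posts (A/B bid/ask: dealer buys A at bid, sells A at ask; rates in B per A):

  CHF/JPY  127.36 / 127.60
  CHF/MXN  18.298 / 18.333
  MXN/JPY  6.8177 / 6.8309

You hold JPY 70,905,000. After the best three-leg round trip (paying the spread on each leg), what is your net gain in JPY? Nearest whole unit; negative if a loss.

Best loop JPY → MXN → CHF → JPY:
JPY 70,905,000 ÷ 6.8309 (buy MXN at ask) = MXN 10,380,037.77
MXN 10,380,037.77 ÷ 18.333 (buy CHF at ask) = CHF 566,194.17
CHF 566,194.17 × 127.36 (sell CHF at bid) = JPY 72,110,490

Net profit: JPY 1,205,490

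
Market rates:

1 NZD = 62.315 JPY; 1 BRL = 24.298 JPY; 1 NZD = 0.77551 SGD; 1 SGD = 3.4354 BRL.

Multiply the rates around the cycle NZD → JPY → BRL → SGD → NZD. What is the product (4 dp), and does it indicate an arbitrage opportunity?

0.9626 (arbitrage exists)

Around NZD → JPY → BRL → SGD → NZD: 1 × 62.315 ÷ 24.298 ÷ 3.4354 ÷ 0.77551 = 0.962625
Product < 1; profitable direction is NZD → SGD → BRL → JPY → NZD.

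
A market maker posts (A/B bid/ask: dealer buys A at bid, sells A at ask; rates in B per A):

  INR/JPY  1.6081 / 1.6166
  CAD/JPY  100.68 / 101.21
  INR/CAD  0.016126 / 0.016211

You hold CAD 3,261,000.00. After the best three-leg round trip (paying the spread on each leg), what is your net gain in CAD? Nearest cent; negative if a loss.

Best loop CAD → JPY → INR → CAD:
CAD 3,261,000.00 × 100.68 (sell CAD at bid) = JPY 328,317,480
JPY 328,317,480 ÷ 1.6166 (buy INR at ask) = INR 203,091,352.22
INR 203,091,352.22 × 0.016126 (sell INR at bid) = CAD 3,275,051.15

Net profit: CAD 14,051.15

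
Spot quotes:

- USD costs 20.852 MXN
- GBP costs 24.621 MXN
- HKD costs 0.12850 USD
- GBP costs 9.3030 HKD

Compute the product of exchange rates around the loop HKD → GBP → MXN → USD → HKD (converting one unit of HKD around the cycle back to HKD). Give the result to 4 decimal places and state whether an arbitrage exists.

Around HKD → GBP → MXN → USD → HKD: 1 ÷ 9.3030 × 24.621 ÷ 20.852 ÷ 0.12850 = 0.987715
Product < 1; profitable direction is HKD → USD → MXN → GBP → HKD.

0.9877 (arbitrage exists)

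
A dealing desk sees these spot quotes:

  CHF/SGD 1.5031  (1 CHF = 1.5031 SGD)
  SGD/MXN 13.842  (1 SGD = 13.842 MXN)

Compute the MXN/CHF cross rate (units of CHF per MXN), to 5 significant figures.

MXN/CHF = 0.048063

1 MXN ÷ 13.842 = 0.0722439 SGD
0.0722439 SGD ÷ 1.5031 = 0.0480633 CHF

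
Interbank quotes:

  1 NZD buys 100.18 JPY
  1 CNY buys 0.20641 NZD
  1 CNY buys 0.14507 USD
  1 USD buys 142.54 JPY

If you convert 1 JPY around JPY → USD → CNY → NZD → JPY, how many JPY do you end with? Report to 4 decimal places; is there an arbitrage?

Around JPY → USD → CNY → NZD → JPY: 1 ÷ 142.54 ÷ 0.14507 × 0.20641 × 100.18 = 0.999994
Product ≈ 1 (deviation 0.001%, within rounding noise).

1.0000 (no arbitrage)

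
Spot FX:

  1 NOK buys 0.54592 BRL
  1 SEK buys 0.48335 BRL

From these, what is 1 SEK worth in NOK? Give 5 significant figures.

SEK/NOK = 0.88539

1 SEK × 0.48335 = 0.48335 BRL
0.48335 BRL ÷ 0.54592 = 0.885386 NOK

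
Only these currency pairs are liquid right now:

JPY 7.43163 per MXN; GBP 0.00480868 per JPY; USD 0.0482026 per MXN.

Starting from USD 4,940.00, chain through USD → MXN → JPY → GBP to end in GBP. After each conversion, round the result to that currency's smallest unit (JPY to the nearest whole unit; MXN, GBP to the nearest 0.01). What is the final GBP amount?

GBP 3,662.41

USD 4,940.00 ÷ 0.0482026 = MXN 102,484.10
MXN 102,484.10 × 7.43163 = JPY 761,624
JPY 761,624 × 0.00480868 = GBP 3,662.41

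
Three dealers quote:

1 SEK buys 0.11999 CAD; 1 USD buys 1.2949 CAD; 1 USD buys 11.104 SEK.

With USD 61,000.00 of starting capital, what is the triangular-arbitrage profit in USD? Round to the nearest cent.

Profit: USD 1,765.08

Profitable loop is USD → SEK → CAD → USD:
USD 61,000.00 × 11.104 = SEK 677,344.00
SEK 677,344.00 × 0.11999 = CAD 81,274.51
CAD 81,274.51 ÷ 1.2949 = USD 62,765.08
Profit = USD 62,765.08 − USD 61,000.00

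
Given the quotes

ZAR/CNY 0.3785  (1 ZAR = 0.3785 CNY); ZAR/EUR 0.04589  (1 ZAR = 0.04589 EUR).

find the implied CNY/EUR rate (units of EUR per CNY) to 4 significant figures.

1 CNY ÷ 0.3785 = 2.64201 ZAR
2.64201 ZAR × 0.04589 = 0.121242 EUR

CNY/EUR = 0.1212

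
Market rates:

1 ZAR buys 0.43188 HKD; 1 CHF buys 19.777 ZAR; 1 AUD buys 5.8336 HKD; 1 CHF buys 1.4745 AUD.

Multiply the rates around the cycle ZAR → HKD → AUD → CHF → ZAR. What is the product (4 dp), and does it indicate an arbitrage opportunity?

Around ZAR → HKD → AUD → CHF → ZAR: 1 × 0.43188 ÷ 5.8336 ÷ 1.4745 × 19.777 = 0.992984
Product < 1; profitable direction is ZAR → CHF → AUD → HKD → ZAR.

0.9930 (arbitrage exists)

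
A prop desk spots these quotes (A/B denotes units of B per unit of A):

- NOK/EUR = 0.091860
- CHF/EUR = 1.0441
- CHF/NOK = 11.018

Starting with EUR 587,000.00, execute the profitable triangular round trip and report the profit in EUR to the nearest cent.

Profit: EUR 18,551.37

Profitable loop is EUR → NOK → CHF → EUR:
EUR 587,000.00 ÷ 0.091860 = NOK 6,390,158.94
NOK 6,390,158.94 ÷ 11.018 = CHF 579,974.49
CHF 579,974.49 × 1.0441 = EUR 605,551.37
Profit = EUR 605,551.37 − EUR 587,000.00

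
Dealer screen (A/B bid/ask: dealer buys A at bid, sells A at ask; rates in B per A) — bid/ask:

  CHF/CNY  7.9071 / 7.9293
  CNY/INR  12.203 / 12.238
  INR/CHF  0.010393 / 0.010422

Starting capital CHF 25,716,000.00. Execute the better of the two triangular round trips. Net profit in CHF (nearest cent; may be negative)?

Best loop CHF → CNY → INR → CHF:
CHF 25,716,000.00 × 7.9071 (sell CHF at bid) = CNY 203,338,983.60
CNY 203,338,983.60 × 12.203 (sell CNY at bid) = INR 2,481,345,616.87
INR 2,481,345,616.87 × 0.010393 (sell INR at bid) = CHF 25,788,625.00

Net profit: CHF 72,625.00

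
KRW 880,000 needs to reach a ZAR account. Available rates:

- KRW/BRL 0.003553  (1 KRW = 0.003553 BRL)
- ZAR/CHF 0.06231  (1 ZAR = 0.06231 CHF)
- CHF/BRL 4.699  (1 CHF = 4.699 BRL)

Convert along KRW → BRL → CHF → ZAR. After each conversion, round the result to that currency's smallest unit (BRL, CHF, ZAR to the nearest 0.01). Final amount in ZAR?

ZAR 10,678.54

KRW 880,000 × 0.003553 = BRL 3,126.64
BRL 3,126.64 ÷ 4.699 = CHF 665.38
CHF 665.38 ÷ 0.06231 = ZAR 10,678.54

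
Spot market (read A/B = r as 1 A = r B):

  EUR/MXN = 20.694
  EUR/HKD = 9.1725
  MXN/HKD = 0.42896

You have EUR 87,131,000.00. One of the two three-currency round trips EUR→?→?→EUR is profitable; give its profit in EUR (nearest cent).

Profitable loop is EUR → HKD → MXN → EUR:
EUR 87,131,000.00 × 9.1725 = HKD 799,209,097.50
HKD 799,209,097.50 ÷ 0.42896 = MXN 1,863,131,987.83
MXN 1,863,131,987.83 ÷ 20.694 = EUR 90,032,472.59
Profit = EUR 90,032,472.59 − EUR 87,131,000.00

Profit: EUR 2,901,472.59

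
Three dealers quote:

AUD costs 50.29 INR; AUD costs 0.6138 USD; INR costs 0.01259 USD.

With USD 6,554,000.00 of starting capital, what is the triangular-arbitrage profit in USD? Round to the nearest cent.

Profit: USD 206,626.12

Profitable loop is USD → AUD → INR → USD:
USD 6,554,000.00 ÷ 0.6138 = AUD 10,677,745.19
AUD 10,677,745.19 × 50.29 = INR 536,983,805.80
INR 536,983,805.80 × 0.01259 = USD 6,760,626.12
Profit = USD 6,760,626.12 − USD 6,554,000.00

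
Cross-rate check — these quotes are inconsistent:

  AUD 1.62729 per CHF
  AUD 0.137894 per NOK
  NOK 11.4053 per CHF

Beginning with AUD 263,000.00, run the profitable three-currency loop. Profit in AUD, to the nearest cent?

Profit: AUD 9,125.11

Profitable loop is AUD → NOK → CHF → AUD:
AUD 263,000.00 ÷ 0.137894 = NOK 1,907,262.10
NOK 1,907,262.10 ÷ 11.4053 = CHF 167,225.95
CHF 167,225.95 × 1.62729 = AUD 272,125.11
Profit = AUD 272,125.11 − AUD 263,000.00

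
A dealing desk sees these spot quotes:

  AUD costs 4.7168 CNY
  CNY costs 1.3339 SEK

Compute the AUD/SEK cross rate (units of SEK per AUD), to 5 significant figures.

AUD/SEK = 6.2917

1 AUD × 4.7168 = 4.7168 CNY
4.7168 CNY × 1.3339 = 6.29174 SEK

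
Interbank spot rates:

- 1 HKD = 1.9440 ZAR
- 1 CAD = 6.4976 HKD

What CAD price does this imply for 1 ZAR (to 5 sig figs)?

1 ZAR ÷ 1.9440 = 0.514403 HKD
0.514403 HKD ÷ 6.4976 = 0.0791682 CAD

ZAR/CAD = 0.079168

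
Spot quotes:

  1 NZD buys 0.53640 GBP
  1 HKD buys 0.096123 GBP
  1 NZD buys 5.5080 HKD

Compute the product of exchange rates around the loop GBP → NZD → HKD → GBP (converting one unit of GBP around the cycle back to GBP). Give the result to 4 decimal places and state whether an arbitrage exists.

Around GBP → NZD → HKD → GBP: 1 ÷ 0.53640 × 5.5080 × 0.096123 = 0.987035
Product < 1; profitable direction is GBP → HKD → NZD → GBP.

0.9870 (arbitrage exists)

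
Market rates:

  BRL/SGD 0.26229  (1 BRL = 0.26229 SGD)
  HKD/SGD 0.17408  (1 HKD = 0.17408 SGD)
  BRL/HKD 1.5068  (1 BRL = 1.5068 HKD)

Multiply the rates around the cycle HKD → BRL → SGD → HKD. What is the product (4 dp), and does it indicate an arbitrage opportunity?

0.9999 (no arbitrage)

Around HKD → BRL → SGD → HKD: 1 ÷ 1.5068 × 0.26229 ÷ 0.17408 = 0.999948
Product ≈ 1 (deviation 0.005%, within rounding noise).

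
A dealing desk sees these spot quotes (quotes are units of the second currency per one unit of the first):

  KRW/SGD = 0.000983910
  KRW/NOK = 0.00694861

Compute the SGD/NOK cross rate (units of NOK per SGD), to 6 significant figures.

SGD/NOK = 7.06224

1 SGD ÷ 0.000983910 = 1016.35 KRW
1016.35 KRW × 0.00694861 = 7.06224 NOK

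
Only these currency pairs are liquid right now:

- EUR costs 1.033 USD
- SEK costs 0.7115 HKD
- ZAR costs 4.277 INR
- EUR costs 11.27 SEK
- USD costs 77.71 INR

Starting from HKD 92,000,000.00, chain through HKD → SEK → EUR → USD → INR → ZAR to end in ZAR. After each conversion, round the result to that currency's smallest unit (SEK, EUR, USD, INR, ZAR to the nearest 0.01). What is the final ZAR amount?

ZAR 215,341,129.73

HKD 92,000,000.00 ÷ 0.7115 = SEK 129,304,286.72
SEK 129,304,286.72 ÷ 11.27 = EUR 11,473,317.37
EUR 11,473,317.37 × 1.033 = USD 11,851,936.84
USD 11,851,936.84 × 77.71 = INR 921,014,011.84
INR 921,014,011.84 ÷ 4.277 = ZAR 215,341,129.73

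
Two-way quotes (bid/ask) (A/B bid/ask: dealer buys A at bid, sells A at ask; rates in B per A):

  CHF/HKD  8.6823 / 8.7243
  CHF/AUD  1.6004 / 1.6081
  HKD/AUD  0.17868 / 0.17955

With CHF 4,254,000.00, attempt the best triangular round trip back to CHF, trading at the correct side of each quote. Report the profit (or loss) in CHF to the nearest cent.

Best loop CHF → AUD → HKD → CHF:
CHF 4,254,000.00 × 1.6004 (sell CHF at bid) = AUD 6,808,101.60
AUD 6,808,101.60 ÷ 0.17955 (buy HKD at ask) = HKD 37,917,580.62
HKD 37,917,580.62 ÷ 8.7243 (buy CHF at ask) = CHF 4,346,203.20

Net profit: CHF 92,203.20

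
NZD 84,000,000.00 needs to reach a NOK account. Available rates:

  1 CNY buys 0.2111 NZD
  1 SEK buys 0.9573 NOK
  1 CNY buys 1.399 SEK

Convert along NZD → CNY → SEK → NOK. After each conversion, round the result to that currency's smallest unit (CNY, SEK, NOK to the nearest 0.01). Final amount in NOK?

NOK 532,913,627.66

NZD 84,000,000.00 ÷ 0.2111 = CNY 397,915,679.77
CNY 397,915,679.77 × 1.399 = SEK 556,684,036.00
SEK 556,684,036.00 × 0.9573 = NOK 532,913,627.66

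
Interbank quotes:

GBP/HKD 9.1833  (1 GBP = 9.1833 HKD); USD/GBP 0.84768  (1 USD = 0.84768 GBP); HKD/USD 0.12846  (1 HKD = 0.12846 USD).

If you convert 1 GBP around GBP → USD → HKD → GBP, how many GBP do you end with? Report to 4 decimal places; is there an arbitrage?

Around GBP → USD → HKD → GBP: 1 ÷ 0.84768 ÷ 0.12846 ÷ 9.1833 = 1.000003
Product ≈ 1 (deviation 0.000%, within rounding noise).

1.0000 (no arbitrage)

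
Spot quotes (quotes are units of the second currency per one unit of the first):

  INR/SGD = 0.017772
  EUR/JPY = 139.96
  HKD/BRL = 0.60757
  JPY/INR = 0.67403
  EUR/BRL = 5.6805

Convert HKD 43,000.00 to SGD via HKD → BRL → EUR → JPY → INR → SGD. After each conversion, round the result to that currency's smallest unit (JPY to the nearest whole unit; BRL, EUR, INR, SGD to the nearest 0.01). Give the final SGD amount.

SGD 7,710.77

HKD 43,000.00 × 0.60757 = BRL 26,125.51
BRL 26,125.51 ÷ 5.6805 = EUR 4,599.16
EUR 4,599.16 × 139.96 = JPY 643,698
JPY 643,698 × 0.67403 = INR 433,871.76
INR 433,871.76 × 0.017772 = SGD 7,710.77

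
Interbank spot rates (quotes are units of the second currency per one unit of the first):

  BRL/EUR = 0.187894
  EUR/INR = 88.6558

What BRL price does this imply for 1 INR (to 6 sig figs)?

1 INR ÷ 88.6558 = 0.0112796 EUR
0.0112796 EUR ÷ 0.187894 = 0.0600316 BRL

INR/BRL = 0.0600316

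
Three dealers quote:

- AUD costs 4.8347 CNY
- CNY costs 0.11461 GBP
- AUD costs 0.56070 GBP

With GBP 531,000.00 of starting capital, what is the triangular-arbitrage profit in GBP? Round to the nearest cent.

Profit: GBP 6,320.03

Profitable loop is GBP → CNY → AUD → GBP:
GBP 531,000.00 ÷ 0.11461 = CNY 4,633,103.57
CNY 4,633,103.57 ÷ 4.8347 = AUD 958,302.18
AUD 958,302.18 × 0.56070 = GBP 537,320.03
Profit = GBP 537,320.03 − GBP 531,000.00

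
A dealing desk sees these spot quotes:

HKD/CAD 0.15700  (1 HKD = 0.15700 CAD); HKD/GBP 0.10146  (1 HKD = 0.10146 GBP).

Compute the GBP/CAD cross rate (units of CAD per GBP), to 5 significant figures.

GBP/CAD = 1.5474

1 GBP ÷ 0.10146 = 9.8561 HKD
9.8561 HKD × 0.15700 = 1.54741 CAD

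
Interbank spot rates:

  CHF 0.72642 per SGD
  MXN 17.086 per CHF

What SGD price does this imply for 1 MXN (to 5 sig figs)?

MXN/SGD = 0.080570

1 MXN ÷ 17.086 = 0.0585274 CHF
0.0585274 CHF ÷ 0.72642 = 0.0805697 SGD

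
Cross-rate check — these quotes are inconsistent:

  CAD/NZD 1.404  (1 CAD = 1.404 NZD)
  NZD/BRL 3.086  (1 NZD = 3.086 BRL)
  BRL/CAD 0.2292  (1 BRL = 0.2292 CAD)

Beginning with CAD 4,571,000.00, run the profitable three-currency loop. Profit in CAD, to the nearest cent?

Profit: CAD 31,921.61

Profitable loop is CAD → BRL → NZD → CAD:
CAD 4,571,000.00 ÷ 0.2292 = BRL 19,943,280.98
BRL 19,943,280.98 ÷ 3.086 = NZD 6,462,501.94
NZD 6,462,501.94 ÷ 1.404 = CAD 4,602,921.61
Profit = CAD 4,602,921.61 − CAD 4,571,000.00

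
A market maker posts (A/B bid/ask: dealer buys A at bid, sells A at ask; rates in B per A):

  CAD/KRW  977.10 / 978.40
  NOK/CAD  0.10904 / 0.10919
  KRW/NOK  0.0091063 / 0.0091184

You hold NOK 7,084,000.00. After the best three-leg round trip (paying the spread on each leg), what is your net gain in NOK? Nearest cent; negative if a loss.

Net profit: NOK 188,112.74

Best loop NOK → KRW → CAD → NOK:
NOK 7,084,000.00 ÷ 0.0091184 (buy KRW at ask) = KRW 776,890,683
KRW 776,890,683 ÷ 978.40 (buy CAD at ask) = CAD 794,041.99
CAD 794,041.99 ÷ 0.10919 (buy NOK at ask) = NOK 7,272,112.74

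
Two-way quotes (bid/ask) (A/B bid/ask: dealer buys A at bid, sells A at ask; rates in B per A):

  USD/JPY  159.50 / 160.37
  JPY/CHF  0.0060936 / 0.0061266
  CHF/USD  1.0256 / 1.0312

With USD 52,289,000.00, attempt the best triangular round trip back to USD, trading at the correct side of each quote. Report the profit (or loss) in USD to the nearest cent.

Net result: USD -166,771.19 (no profitable arbitrage after spreads)

Best loop USD → JPY → CHF → USD:
USD 52,289,000.00 × 159.50 (sell USD at bid) = JPY 8,340,095,500
JPY 8,340,095,500 × 0.0060936 (sell JPY at bid) = CHF 50,821,205.94
CHF 50,821,205.94 × 1.0256 (sell CHF at bid) = USD 52,122,228.81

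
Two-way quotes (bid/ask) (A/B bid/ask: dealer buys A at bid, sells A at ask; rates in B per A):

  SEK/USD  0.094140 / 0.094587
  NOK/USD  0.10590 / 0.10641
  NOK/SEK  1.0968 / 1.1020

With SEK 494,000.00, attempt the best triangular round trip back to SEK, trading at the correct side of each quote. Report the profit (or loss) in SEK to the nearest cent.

Best loop SEK → NOK → USD → SEK:
SEK 494,000.00 ÷ 1.1020 (buy NOK at ask) = NOK 448,275.86
NOK 448,275.86 × 0.10590 (sell NOK at bid) = USD 47,472.41
USD 47,472.41 ÷ 0.094587 (buy SEK at ask) = SEK 501,891.53

Net profit: SEK 7,891.53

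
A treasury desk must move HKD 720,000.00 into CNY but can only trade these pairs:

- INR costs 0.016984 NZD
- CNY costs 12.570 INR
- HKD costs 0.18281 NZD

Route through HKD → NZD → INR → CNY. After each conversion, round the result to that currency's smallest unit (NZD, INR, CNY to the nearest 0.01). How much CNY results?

CNY 616,534.22

HKD 720,000.00 × 0.18281 = NZD 131,623.20
NZD 131,623.20 ÷ 0.016984 = INR 7,749,835.14
INR 7,749,835.14 ÷ 12.570 = CNY 616,534.22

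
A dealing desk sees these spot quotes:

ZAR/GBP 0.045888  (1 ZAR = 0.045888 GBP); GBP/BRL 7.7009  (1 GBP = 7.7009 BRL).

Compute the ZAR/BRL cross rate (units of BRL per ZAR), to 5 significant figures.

1 ZAR × 0.045888 = 0.045888 GBP
0.045888 GBP × 7.7009 = 0.353379 BRL

ZAR/BRL = 0.35338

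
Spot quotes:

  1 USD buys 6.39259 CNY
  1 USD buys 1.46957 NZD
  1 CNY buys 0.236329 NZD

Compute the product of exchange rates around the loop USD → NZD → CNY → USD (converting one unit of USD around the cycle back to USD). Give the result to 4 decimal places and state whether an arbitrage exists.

0.9727 (arbitrage exists)

Around USD → NZD → CNY → USD: 1 × 1.46957 ÷ 0.236329 ÷ 6.39259 = 0.972739
Product < 1; profitable direction is USD → CNY → NZD → USD.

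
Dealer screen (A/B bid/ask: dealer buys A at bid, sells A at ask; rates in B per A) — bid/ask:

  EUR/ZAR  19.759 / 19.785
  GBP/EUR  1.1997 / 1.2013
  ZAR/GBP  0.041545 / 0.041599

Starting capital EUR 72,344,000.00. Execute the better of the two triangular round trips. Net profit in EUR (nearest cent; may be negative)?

Net profit: EUR 825,838.33

Best loop EUR → GBP → ZAR → EUR:
EUR 72,344,000.00 ÷ 1.2013 (buy GBP at ask) = GBP 60,221,426.79
GBP 60,221,426.79 ÷ 0.041599 (buy ZAR at ask) = ZAR 1,447,665,251.27
ZAR 1,447,665,251.27 ÷ 19.785 (buy EUR at ask) = EUR 73,169,838.33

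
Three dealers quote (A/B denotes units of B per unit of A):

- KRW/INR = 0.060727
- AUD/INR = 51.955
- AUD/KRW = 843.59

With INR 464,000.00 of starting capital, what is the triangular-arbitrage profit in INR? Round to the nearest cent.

Profitable loop is INR → KRW → AUD → INR:
INR 464,000.00 ÷ 0.060727 = KRW 7,640,753
KRW 7,640,753 ÷ 843.59 = AUD 9,057.42
AUD 9,057.42 × 51.955 = INR 470,578.50
Profit = INR 470,578.50 − INR 464,000.00

Profit: INR 6,578.50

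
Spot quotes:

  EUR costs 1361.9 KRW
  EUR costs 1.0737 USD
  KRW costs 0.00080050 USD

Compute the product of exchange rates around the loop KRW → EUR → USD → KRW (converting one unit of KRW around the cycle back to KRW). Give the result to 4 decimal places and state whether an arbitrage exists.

0.9849 (arbitrage exists)

Around KRW → EUR → USD → KRW: 1 ÷ 1361.9 × 1.0737 ÷ 0.00080050 = 0.984864
Product < 1; profitable direction is KRW → USD → EUR → KRW.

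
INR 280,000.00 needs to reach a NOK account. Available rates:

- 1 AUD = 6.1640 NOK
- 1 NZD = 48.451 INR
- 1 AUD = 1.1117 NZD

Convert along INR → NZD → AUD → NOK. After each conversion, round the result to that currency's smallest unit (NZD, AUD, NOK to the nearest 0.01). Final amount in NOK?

INR 280,000.00 ÷ 48.451 = NZD 5,779.03
NZD 5,779.03 ÷ 1.1117 = AUD 5,198.37
AUD 5,198.37 × 6.1640 = NOK 32,042.75

NOK 32,042.75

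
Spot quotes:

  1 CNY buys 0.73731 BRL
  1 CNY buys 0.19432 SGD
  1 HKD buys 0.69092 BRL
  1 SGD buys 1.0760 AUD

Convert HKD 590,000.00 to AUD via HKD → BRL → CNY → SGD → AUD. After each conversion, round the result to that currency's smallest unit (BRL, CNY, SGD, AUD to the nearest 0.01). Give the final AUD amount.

AUD 115,600.43

HKD 590,000.00 × 0.69092 = BRL 407,642.80
BRL 407,642.80 ÷ 0.73731 = CNY 552,878.44
CNY 552,878.44 × 0.19432 = SGD 107,435.34
SGD 107,435.34 × 1.0760 = AUD 115,600.43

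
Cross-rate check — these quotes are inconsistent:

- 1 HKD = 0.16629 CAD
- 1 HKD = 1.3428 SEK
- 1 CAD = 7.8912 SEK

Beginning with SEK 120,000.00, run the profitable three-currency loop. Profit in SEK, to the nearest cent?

Profit: SEK 2,795.77

Profitable loop is SEK → CAD → HKD → SEK:
SEK 120,000.00 ÷ 7.8912 = CAD 15,206.81
CAD 15,206.81 ÷ 0.16629 = HKD 91,447.55
HKD 91,447.55 × 1.3428 = SEK 122,795.77
Profit = SEK 122,795.77 − SEK 120,000.00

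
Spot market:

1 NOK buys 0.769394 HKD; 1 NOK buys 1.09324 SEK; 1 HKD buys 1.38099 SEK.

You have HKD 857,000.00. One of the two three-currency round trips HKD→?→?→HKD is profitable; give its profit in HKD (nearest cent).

Profit: HKD 24,773.43

Profitable loop is HKD → NOK → SEK → HKD:
HKD 857,000.00 ÷ 0.769394 = NOK 1,113,863.64
NOK 1,113,863.64 × 1.09324 = SEK 1,217,720.28
SEK 1,217,720.28 ÷ 1.38099 = HKD 881,773.43
Profit = HKD 881,773.43 − HKD 857,000.00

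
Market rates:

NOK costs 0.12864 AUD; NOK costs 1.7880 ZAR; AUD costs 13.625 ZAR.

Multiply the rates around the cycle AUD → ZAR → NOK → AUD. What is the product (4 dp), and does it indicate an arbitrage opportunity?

Around AUD → ZAR → NOK → AUD: 1 × 13.625 ÷ 1.7880 × 0.12864 = 0.980268
Product < 1; profitable direction is AUD → NOK → ZAR → AUD.

0.9803 (arbitrage exists)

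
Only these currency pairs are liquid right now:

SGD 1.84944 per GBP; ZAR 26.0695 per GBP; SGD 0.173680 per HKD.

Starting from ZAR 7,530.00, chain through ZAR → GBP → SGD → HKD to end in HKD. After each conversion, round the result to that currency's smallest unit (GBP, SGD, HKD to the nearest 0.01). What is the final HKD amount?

ZAR 7,530.00 ÷ 26.0695 = GBP 288.84
GBP 288.84 × 1.84944 = SGD 534.19
SGD 534.19 ÷ 0.173680 = HKD 3,075.71

HKD 3,075.71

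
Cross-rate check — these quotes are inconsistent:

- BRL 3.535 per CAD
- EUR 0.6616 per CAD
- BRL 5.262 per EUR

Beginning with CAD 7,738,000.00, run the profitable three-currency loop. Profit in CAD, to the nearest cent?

Profitable loop is CAD → BRL → EUR → CAD:
CAD 7,738,000.00 × 3.535 = BRL 27,353,830.00
BRL 27,353,830.00 ÷ 5.262 = EUR 5,198,371.34
EUR 5,198,371.34 ÷ 0.6616 = CAD 7,857,272.28
Profit = CAD 7,857,272.28 − CAD 7,738,000.00

Profit: CAD 119,272.28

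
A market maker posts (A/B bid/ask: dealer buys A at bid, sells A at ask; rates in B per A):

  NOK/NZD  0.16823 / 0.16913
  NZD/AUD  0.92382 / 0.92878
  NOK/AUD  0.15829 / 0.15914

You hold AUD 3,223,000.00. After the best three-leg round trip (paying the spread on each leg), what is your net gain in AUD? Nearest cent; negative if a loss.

Net profit: AUD 24,732.72

Best loop AUD → NZD → NOK → AUD:
AUD 3,223,000.00 ÷ 0.92878 (buy NZD at ask) = NZD 3,470,143.63
NZD 3,470,143.63 ÷ 0.16913 (buy NOK at ask) = NOK 20,517,611.48
NOK 20,517,611.48 × 0.15829 (sell NOK at bid) = AUD 3,247,732.72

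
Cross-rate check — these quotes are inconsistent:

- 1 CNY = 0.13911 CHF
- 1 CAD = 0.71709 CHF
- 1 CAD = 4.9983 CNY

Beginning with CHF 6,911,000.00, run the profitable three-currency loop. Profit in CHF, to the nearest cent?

Profit: CHF 216,445.24

Profitable loop is CHF → CNY → CAD → CHF:
CHF 6,911,000.00 ÷ 0.13911 = CNY 49,680,109.27
CNY 49,680,109.27 ÷ 4.9983 = CAD 9,939,401.25
CAD 9,939,401.25 × 0.71709 = CHF 7,127,445.24
Profit = CHF 7,127,445.24 − CHF 6,911,000.00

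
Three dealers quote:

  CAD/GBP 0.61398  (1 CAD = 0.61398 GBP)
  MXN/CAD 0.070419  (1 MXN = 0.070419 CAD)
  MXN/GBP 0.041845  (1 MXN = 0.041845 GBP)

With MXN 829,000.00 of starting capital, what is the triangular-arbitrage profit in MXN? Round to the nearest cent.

Profit: MXN 27,554.57

Profitable loop is MXN → CAD → GBP → MXN:
MXN 829,000.00 × 0.070419 = CAD 58,377.35
CAD 58,377.35 × 0.61398 = GBP 35,842.53
GBP 35,842.53 ÷ 0.041845 = MXN 856,554.57
Profit = MXN 856,554.57 − MXN 829,000.00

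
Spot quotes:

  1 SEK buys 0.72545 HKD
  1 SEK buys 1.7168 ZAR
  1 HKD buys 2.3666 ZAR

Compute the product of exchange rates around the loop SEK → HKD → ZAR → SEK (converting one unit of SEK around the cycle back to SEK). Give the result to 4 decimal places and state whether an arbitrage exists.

Around SEK → HKD → ZAR → SEK: 1 × 0.72545 × 2.3666 ÷ 1.7168 = 1.000029
Product ≈ 1 (deviation 0.003%, within rounding noise).

1.0000 (no arbitrage)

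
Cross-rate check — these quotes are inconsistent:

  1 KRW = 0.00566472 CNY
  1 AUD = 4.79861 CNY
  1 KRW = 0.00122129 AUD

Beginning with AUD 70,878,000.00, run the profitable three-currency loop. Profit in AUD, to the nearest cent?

Profit: AUD 2,449,564.75

Profitable loop is AUD → CNY → KRW → AUD:
AUD 70,878,000.00 × 4.79861 = CNY 340,115,879.58
CNY 340,115,879.58 ÷ 0.00566472 = KRW 60,041,075,213
KRW 60,041,075,213 × 0.00122129 = AUD 73,327,564.75
Profit = AUD 73,327,564.75 − AUD 70,878,000.00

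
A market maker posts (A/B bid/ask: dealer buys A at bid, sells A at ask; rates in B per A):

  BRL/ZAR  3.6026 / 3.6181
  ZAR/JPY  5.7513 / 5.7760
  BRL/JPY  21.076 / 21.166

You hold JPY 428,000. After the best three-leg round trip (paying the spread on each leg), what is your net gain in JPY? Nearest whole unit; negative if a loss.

Best loop JPY → ZAR → BRL → JPY:
JPY 428,000 ÷ 5.7760 (buy ZAR at ask) = ZAR 74,099.72
ZAR 74,099.72 ÷ 3.6181 (buy BRL at ask) = BRL 20,480.29
BRL 20,480.29 × 21.076 (sell BRL at bid) = JPY 431,643

Net profit: JPY 3,643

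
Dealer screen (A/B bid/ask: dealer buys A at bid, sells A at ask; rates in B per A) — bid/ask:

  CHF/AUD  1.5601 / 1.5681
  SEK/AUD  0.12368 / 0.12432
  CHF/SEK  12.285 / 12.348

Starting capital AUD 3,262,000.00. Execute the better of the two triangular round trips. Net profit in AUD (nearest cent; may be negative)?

Net profit: AUD 53,116.32

Best loop AUD → SEK → CHF → AUD:
AUD 3,262,000.00 ÷ 0.12432 (buy SEK at ask) = SEK 26,238,738.74
SEK 26,238,738.74 ÷ 12.348 (buy CHF at ask) = CHF 2,124,938.35
CHF 2,124,938.35 × 1.5601 (sell CHF at bid) = AUD 3,315,116.32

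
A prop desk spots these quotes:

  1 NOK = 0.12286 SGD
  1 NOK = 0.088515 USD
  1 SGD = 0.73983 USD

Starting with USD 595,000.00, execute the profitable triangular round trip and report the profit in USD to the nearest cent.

Profitable loop is USD → NOK → SGD → USD:
USD 595,000.00 ÷ 0.088515 = NOK 6,722,024.52
NOK 6,722,024.52 × 0.12286 = SGD 825,867.93
SGD 825,867.93 × 0.73983 = USD 611,001.87
Profit = USD 611,001.87 − USD 595,000.00

Profit: USD 16,001.87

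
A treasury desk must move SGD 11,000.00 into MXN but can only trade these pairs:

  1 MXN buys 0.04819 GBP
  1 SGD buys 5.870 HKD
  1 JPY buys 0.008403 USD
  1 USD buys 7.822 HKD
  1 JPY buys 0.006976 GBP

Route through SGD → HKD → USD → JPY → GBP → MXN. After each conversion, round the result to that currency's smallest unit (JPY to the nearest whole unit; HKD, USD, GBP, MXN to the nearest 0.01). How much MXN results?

MXN 142,209.38

SGD 11,000.00 × 5.870 = HKD 64,570.00
HKD 64,570.00 ÷ 7.822 = USD 8,254.92
USD 8,254.92 ÷ 0.008403 = JPY 982,378
JPY 982,378 × 0.006976 = GBP 6,853.07
GBP 6,853.07 ÷ 0.04819 = MXN 142,209.38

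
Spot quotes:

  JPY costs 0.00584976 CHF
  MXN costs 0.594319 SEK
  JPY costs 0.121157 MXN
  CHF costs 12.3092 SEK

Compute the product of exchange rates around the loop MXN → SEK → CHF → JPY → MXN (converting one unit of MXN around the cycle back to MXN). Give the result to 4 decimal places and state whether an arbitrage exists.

1.0000 (no arbitrage)

Around MXN → SEK → CHF → JPY → MXN: 1 × 0.594319 ÷ 12.3092 ÷ 0.00584976 × 0.121157 = 1.000001
Product ≈ 1 (deviation 0.000%, within rounding noise).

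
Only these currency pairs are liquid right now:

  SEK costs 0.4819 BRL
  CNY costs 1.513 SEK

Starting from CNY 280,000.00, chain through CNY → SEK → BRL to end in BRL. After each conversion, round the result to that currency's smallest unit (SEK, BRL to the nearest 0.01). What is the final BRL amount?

BRL 204,152.12

CNY 280,000.00 × 1.513 = SEK 423,640.00
SEK 423,640.00 × 0.4819 = BRL 204,152.12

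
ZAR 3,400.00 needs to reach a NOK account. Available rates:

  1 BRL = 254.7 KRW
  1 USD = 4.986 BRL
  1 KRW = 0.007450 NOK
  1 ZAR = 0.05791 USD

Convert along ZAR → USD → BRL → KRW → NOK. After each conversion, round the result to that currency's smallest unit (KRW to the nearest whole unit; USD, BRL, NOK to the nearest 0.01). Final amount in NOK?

NOK 1,862.77

ZAR 3,400.00 × 0.05791 = USD 196.89
USD 196.89 × 4.986 = BRL 981.69
BRL 981.69 × 254.7 = KRW 250,036
KRW 250,036 × 0.007450 = NOK 1,862.77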